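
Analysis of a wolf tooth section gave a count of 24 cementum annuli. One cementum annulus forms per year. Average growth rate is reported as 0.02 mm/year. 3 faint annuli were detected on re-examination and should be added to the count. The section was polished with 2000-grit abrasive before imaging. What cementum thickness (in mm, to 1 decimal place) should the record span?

Adjusted count: 24 + 3 = 27 cementum annuli.
Length ≈ 0.02 × 27 = 0.5 mm.

0.5 mm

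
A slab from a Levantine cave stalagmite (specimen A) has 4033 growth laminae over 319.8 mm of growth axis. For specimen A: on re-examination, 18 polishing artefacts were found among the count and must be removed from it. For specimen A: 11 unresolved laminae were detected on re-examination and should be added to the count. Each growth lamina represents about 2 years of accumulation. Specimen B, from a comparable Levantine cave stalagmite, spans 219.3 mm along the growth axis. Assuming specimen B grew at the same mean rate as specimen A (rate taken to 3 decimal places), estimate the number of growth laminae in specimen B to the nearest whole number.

Specimen A: correcting the raw count gives 4033 − 18 + 11 = 4026 true growth laminae.
Specimen A: at 2 years per growth lamina, 4026 × 2 = 8052 years.
A: Extension rate ≈ 319.8 / 8052 = 0.040 mm/year.
Specimen B: 219.3 mm / 0.040 mm per year = 5482.50 years; at 2 years per growth lamina that is 5482.50 / 2 ≈ 2741 growth laminae.

2741 growth laminae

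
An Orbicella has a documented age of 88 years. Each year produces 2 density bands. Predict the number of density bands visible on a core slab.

176 density bands

With 2 density bands per year, 88 years would produce 88 × 2 = 176 density bands.
So 176 density bands should be present.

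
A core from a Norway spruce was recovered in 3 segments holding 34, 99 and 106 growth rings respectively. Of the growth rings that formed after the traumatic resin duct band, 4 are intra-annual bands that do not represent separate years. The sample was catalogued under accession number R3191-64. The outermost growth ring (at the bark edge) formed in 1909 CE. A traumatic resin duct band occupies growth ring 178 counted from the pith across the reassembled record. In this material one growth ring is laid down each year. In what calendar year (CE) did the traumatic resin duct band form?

1852 CE

Total growth rings = 34 + 99 + 106 = 239.
239 − 178 = 61 growth rings lie beyond the traumatic resin duct band toward the bark edge.
Removing the 4 false growth rings leaves 61 − 4 = 57 true growth rings beyond the traumatic resin duct band.
Counting back 57 years from 1909 CE places the traumatic resin duct band in 1909 − 57 = 1852 CE.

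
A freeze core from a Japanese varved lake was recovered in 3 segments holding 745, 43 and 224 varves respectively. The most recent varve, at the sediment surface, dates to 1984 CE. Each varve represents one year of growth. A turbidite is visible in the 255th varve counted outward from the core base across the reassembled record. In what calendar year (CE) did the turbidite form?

Total varves = 745 + 43 + 224 = 1012.
Between varve 255 and the sediment surface there are 1012 − 255 = 757 varves.
1984 − 757 = 1227 CE.

1227 CE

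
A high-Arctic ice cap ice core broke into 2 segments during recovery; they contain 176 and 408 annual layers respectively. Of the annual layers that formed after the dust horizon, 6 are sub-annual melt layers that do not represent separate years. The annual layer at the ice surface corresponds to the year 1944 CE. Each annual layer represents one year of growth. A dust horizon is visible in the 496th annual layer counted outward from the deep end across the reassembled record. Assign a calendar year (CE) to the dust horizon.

Total annual layers = 176 + 408 = 584.
Between annual layer 496 and the ice surface there are 584 − 496 = 88 annual layers.
Excluding 6 false annual layers: 88 − 6 = 82.
The annual layer at the ice surface is 1944 CE, so the dust horizon dates to 1944 − 82 = 1862 CE.

1862 CE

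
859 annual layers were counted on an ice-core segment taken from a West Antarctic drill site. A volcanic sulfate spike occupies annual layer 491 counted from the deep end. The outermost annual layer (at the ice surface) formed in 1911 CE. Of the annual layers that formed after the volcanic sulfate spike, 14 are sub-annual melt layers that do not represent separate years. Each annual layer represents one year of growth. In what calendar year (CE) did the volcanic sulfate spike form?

1557 CE

The volcanic sulfate spike sits at annual layer 491 from the deep end, so 859 − 491 = 368 annual layers formed after it.
Removing the 14 false annual layers leaves 368 − 14 = 354 true annual layers beyond the volcanic sulfate spike.
The annual layer at the ice surface is 1911 CE, so the volcanic sulfate spike dates to 1911 − 354 = 1557 CE.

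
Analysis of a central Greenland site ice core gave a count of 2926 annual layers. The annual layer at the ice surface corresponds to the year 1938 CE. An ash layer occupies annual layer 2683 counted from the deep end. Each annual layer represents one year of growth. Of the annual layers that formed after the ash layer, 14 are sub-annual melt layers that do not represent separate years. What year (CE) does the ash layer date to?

Between annual layer 2683 and the ice surface there are 2926 − 2683 = 243 annual layers.
Excluding 14 false annual layers: 243 − 14 = 229.
Counting back 229 years from 1938 CE places the ash layer in 1938 − 229 = 1709 CE.

1709 CE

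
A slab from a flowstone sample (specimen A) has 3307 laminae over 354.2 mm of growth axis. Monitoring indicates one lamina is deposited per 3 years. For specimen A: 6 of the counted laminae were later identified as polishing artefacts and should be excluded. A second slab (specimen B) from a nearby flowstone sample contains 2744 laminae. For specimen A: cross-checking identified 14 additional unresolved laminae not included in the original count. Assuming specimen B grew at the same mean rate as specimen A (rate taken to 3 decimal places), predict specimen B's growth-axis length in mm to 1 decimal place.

296.4 mm

Specimen A: adjusted count: 3307 − 6 + 14 = 3315 laminae.
Specimen A: at 3 years per lamina, 3315 × 3 = 9945 years.
A: Extension rate ≈ 354.2 / 9945 = 0.036 mm/yr.
Specimen B: multiplying by 3 years per lamina: 2744 × 3 = 8232 years. Length of B = 0.036 × 8232 = 296.4 mm.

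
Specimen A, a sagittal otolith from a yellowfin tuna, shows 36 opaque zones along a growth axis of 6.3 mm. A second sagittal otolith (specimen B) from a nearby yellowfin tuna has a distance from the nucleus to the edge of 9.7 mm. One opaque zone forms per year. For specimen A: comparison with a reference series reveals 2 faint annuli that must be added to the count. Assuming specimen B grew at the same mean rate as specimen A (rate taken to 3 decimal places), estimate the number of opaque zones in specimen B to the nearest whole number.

Specimen A: correcting the raw count gives 36 + 2 = 38 true opaque zones.
A: Mean rate = 6.3 mm / 38 years ≈ 0.166 mm per year.
For B, 9.7 / 0.166 = 58.43 years ≈ 58 opaque zones.

58 opaque zones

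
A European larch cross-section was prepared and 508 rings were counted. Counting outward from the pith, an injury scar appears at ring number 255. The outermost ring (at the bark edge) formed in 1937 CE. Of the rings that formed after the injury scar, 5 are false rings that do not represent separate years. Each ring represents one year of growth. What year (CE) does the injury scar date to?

Between ring 255 and the bark edge there are 508 − 255 = 253 rings.
Removing the 5 false rings leaves 253 − 5 = 248 true rings beyond the injury scar.
1937 − 248 = 1689 CE.

1689 CE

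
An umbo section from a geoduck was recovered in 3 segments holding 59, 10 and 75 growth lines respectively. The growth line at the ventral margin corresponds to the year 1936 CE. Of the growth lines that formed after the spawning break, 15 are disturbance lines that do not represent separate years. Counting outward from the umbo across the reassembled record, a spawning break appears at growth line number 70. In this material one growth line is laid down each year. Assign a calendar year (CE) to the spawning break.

1877 CE

Total growth lines = 59 + 10 + 75 = 144.
Between growth line 70 and the ventral margin there are 144 − 70 = 74 growth lines.
Excluding 15 false growth lines: 74 − 15 = 59.
The growth line at the ventral margin is 1936 CE, so the spawning break dates to 1936 − 59 = 1877 CE.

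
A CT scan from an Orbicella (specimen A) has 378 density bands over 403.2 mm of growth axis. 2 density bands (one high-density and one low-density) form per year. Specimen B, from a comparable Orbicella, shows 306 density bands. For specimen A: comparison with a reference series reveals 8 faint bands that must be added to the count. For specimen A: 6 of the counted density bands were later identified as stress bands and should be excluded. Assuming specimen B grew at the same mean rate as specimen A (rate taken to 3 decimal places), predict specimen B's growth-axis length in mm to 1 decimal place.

324.7 mm

Specimen A: true density band count = 378 − 6 + 8 = 380.
Specimen A: with 2 density bands per year, 380 / 2 = 190 years.
A: 403.2 mm over 190 years gives 403.2 / 190 ≈ 2.122 mm per year.
Specimen B: dividing by 2 density bands per year: 306 / 2 = 153 years. For B, 2.122 mm/year × 153 years = 324.7 mm.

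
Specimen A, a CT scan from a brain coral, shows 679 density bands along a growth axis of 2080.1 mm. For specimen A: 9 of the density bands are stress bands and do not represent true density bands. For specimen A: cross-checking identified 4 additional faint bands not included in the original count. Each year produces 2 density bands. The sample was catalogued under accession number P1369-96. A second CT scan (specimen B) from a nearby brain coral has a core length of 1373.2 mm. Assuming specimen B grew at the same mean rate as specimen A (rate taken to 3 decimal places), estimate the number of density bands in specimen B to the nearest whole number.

Specimen A: correcting the raw count gives 679 − 9 + 4 = 674 true density bands.
Specimen A: dividing by 2 density bands per year: 674 / 2 = 337 years.
A: 2080.1 mm over 337 years gives 2080.1 / 337 ≈ 6.172 mm per year.
B spans 1373.2 / 6.172 = 222.49 years; at 2 density bands per year that is 222.49 × 2 ≈ 445 density bands.

445 density bands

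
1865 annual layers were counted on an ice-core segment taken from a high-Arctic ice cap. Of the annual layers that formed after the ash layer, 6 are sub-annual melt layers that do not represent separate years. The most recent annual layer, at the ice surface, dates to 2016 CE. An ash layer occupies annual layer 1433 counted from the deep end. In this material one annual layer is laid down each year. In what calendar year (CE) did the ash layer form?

1590 CE

The ash layer sits at annual layer 1433 from the deep end, so 1865 − 1433 = 432 annual layers formed after it.
Removing the 6 false annual layers leaves 432 − 6 = 426 true annual layers beyond the ash layer.
Counting back 426 years from 2016 CE places the ash layer in 2016 − 426 = 1590 CE.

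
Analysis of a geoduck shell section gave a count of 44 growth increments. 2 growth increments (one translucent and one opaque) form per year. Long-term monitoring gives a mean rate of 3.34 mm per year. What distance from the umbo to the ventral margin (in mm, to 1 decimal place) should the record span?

With 2 growth increments per year, 44 / 2 = 22 years.
22 years at 3.34 mm/year gives 3.34 × 22 = 73.5 mm.

73.5 mm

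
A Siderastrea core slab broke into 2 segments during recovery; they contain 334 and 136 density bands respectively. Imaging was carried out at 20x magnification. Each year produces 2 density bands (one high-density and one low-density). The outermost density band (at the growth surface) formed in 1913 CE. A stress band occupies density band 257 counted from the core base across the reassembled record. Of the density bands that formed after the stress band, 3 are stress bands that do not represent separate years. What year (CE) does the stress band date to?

Total density bands = 334 + 136 = 470.
Between density band 257 and the growth surface there are 470 − 257 = 213 density bands.
Excluding 3 false density bands: 213 − 3 = 210.
With 2 density bands per year, 210 / 2 = 105 years.
The density band at the growth surface is 1913 CE, so the stress band dates to 1913 − 105 = 1808 CE.

1808 CE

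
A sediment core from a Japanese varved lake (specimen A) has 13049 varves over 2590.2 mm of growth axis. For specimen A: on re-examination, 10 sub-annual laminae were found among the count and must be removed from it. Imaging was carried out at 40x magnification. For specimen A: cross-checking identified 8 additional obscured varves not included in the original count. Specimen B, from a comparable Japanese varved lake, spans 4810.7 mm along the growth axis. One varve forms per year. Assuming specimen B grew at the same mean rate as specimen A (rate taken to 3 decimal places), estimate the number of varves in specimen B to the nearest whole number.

Specimen A: after corrections the count is 13049 − 10 + 8 = 13047 varves.
A: Mean rate = 2590.2 mm / 13047 years ≈ 0.199 mm per year.
For B, 4810.7 / 0.199 = 24174.37 years ≈ 24174 varves.

24174 varves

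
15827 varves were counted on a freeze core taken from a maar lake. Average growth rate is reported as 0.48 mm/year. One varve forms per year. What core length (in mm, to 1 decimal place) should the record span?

The record spans 15827 years at 0.48 mm per year.
15827 years at 0.48 mm/year gives 0.48 × 15827 = 7597.0 mm.

7597.0 mm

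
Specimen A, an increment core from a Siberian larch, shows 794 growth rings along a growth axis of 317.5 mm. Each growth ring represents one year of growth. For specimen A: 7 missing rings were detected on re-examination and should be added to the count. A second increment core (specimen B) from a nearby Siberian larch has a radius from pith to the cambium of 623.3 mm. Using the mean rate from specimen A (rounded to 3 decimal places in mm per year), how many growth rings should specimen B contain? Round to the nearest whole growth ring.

1574 growth rings

Specimen A: correcting the raw count gives 794 + 7 = 801 true growth rings.
A: 317.5 mm over 801 years gives 317.5 / 801 ≈ 0.396 mm/year.
B spans 623.3 / 0.396 = 1573.99 years ≈ 1574 growth rings.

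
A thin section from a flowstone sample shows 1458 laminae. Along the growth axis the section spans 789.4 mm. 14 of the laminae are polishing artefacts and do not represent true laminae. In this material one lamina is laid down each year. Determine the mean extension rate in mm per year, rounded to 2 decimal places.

After corrections the count is 1458 − 14 = 1444 laminae.
Mean rate = 789.4 mm / 1444 years ≈ 0.55 mm per year.

0.55 mm per year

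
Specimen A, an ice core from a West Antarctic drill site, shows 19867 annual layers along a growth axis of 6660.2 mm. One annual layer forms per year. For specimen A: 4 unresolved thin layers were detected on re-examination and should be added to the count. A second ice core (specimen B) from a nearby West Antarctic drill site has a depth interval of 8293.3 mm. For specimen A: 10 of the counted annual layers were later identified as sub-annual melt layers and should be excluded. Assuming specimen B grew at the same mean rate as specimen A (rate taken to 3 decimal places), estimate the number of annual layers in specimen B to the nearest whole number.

Specimen A: adjusted count: 19867 − 10 + 4 = 19861 annual layers.
A: Extension rate ≈ 6660.2 / 19861 = 0.335 mm/yr.
Specimen B: 8293.3 mm / 0.335 mm per year = 24756.12 years ≈ 24756 annual layers.

24756 annual layers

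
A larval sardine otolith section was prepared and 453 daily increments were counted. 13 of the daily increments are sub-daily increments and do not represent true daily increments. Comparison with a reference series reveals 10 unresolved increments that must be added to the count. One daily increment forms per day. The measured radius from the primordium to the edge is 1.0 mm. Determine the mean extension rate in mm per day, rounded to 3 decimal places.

0.002 mm per day

After corrections the count is 453 − 13 + 10 = 450 daily increments.
Mean rate = 1.0 mm / 450 days ≈ 0.002 mm per day.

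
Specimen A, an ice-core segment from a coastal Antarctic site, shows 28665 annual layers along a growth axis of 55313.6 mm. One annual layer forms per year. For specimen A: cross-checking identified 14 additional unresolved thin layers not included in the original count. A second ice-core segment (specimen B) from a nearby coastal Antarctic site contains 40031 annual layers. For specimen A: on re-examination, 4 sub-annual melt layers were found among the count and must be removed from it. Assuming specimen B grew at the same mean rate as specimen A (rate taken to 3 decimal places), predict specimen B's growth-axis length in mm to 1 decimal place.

77219.8 mm

Specimen A: true annual layer count = 28665 − 4 + 14 = 28675.
A: Mean rate = 55313.6 mm / 28675 years ≈ 1.929 mm/year.
B's length ≈ 1.929 × 40031 = 77219.8 mm.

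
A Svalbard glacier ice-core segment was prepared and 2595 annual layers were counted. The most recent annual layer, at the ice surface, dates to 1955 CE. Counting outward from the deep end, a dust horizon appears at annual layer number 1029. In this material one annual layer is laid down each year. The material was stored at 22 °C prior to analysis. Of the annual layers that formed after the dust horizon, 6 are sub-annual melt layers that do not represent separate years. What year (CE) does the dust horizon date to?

395 CE

2595 − 1029 = 1566 annual layers lie beyond the dust horizon toward the ice surface.
1566 − 6 false = 1560 true annual layers after the dust horizon.
Counting back 1560 years from 1955 CE places the dust horizon in 1955 − 1560 = 395 CE.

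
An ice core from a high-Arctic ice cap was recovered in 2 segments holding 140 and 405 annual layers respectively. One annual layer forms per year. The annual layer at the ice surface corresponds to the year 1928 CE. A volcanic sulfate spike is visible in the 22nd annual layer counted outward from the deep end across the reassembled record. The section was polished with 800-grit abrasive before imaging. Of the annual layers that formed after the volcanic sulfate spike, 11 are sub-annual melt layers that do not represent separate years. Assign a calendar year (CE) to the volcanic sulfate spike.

1416 CE

Total annual layers = 140 + 405 = 545.
Between annual layer 22 and the ice surface there are 545 − 22 = 523 annual layers.
523 − 11 false = 512 true annual layers after the volcanic sulfate spike.
The annual layer at the ice surface is 1928 CE, so the volcanic sulfate spike dates to 1928 − 512 = 1416 CE.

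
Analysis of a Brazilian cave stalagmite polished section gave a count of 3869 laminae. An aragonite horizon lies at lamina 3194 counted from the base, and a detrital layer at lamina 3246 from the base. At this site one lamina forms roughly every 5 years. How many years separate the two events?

The two markers are separated by 3246 − 3194 = 52 laminae.
Multiplying by 5 years per lamina: 52 × 5 = 260 years.

260 years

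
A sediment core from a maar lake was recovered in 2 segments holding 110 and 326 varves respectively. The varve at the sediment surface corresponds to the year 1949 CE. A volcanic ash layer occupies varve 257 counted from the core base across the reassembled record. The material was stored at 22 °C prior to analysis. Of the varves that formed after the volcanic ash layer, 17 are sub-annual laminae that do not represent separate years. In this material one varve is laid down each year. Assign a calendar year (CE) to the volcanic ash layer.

Total varves = 110 + 326 = 436.
Between varve 257 and the sediment surface there are 436 − 257 = 179 varves.
Removing the 17 false varves leaves 179 − 17 = 162 true varves beyond the volcanic ash layer.
The varve at the sediment surface is 1949 CE, so the volcanic ash layer dates to 1949 − 162 = 1787 CE.

1787 CE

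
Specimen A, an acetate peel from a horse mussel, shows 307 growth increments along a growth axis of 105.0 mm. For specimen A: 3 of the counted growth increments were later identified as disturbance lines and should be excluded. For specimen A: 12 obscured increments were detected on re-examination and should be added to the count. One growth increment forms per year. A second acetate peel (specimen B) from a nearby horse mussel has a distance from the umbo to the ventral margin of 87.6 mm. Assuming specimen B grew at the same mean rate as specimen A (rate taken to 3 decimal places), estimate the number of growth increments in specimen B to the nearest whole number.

Specimen A: adjusted count: 307 − 3 + 12 = 316 growth increments.
A: 105.0 mm over 316 years gives 105.0 / 316 ≈ 0.332 mm per year.
For B, 87.6 / 0.332 = 263.86 years ≈ 264 growth increments.

264 growth increments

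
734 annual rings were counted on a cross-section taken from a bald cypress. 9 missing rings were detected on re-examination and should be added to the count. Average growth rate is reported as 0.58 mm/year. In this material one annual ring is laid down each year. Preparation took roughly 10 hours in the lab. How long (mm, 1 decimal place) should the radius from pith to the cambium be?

430.9 mm

After corrections the count is 734 + 9 = 743 annual rings.
Length ≈ 0.58 × 743 = 430.9 mm.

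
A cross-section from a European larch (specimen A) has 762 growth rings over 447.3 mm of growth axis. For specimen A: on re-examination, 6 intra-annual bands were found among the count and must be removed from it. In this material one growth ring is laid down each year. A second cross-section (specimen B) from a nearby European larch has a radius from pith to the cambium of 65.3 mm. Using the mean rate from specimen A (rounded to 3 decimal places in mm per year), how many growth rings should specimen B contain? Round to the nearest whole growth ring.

110 growth rings

Specimen A: adjusted count: 762 − 6 = 756 growth rings.
A: Extension rate ≈ 447.3 / 756 = 0.592 mm/yr.
B spans 65.3 / 0.592 = 110.30 years ≈ 110 growth rings.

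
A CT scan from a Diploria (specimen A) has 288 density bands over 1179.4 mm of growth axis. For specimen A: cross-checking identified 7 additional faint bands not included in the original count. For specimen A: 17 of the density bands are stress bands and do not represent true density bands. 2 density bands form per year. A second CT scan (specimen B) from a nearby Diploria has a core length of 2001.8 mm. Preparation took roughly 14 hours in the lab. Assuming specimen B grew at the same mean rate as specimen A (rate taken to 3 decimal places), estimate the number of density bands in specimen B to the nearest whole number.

Specimen A: after corrections the count is 288 − 17 + 7 = 278 density bands.
Specimen A: with 2 density bands per year, 278 / 2 = 139 years.
A: Extension rate ≈ 1179.4 / 139 = 8.485 mm/year.
Specimen B: 2001.8 mm / 8.485 mm per year = 235.92 years; at 2 density bands per year that is 235.92 × 2 ≈ 472 density bands.

472 density bands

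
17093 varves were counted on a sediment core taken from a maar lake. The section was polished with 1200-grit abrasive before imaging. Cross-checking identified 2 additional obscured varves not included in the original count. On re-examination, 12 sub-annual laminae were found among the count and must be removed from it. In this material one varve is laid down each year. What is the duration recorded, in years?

17083 yr

Correcting the raw count gives 17093 − 12 + 2 = 17083 true varves.
At one varve per year, that is 17083 years.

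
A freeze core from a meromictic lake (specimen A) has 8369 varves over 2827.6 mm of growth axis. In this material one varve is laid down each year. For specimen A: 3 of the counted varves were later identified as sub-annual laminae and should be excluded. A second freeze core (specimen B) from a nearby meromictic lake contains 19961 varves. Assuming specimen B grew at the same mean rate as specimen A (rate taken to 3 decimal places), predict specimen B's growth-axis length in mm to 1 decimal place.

Specimen A: true varve count = 8369 − 3 = 8366.
A: Mean rate = 2827.6 mm / 8366 years ≈ 0.338 mm/yr.
B's length ≈ 0.338 × 19961 = 6746.8 mm.

6746.8 mm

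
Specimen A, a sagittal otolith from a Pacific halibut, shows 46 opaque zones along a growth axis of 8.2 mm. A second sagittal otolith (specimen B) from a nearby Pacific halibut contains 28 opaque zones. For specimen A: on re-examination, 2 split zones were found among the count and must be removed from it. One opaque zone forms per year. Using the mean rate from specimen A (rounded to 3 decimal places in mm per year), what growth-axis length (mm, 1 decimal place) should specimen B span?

5.2 mm

Specimen A: after corrections the count is 46 − 2 = 44 opaque zones.
A: Mean rate = 8.2 mm / 44 years ≈ 0.186 mm/year.
For B, 0.186 mm/year × 28 years = 5.2 mm.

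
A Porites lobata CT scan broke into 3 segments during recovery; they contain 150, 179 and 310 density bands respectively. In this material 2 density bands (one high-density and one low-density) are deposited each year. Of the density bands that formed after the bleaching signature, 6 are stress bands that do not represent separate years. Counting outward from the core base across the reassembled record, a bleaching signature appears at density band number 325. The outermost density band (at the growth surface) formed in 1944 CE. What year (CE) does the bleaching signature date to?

1790 CE

Total density bands = 150 + 179 + 310 = 639.
Between density band 325 and the growth surface there are 639 − 325 = 314 density bands.
314 − 6 false = 308 true density bands after the bleaching signature.
With 2 density bands per year, 308 / 2 = 154 years.
Counting back 154 years from 1944 CE places the bleaching signature in 1944 − 154 = 1790 CE.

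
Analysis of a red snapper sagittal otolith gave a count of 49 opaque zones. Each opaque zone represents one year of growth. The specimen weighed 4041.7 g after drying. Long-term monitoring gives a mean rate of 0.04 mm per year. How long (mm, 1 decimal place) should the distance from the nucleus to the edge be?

The record spans 49 years at 0.04 mm per year.
Predicted length = 0.04 mm/year × 49 years = 2.0 mm.

2.0 mm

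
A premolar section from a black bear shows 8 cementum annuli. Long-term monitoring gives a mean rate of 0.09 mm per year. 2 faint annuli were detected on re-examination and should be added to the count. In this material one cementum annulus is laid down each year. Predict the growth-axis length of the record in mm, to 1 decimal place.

After corrections the count is 8 + 2 = 10 cementum annuli.
Length ≈ 0.09 × 10 = 0.9 mm.

0.9 mm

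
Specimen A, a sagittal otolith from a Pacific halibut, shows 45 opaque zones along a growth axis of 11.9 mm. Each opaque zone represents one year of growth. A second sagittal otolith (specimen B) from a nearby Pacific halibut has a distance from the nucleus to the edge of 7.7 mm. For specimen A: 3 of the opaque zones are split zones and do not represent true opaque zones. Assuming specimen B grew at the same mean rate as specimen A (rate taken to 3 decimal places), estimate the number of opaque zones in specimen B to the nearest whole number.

Specimen A: true opaque zone count = 45 − 3 = 42.
A: Mean rate = 11.9 mm / 42 years ≈ 0.283 mm/yr.
B spans 7.7 / 0.283 = 27.21 years ≈ 27 opaque zones.

27 opaque zones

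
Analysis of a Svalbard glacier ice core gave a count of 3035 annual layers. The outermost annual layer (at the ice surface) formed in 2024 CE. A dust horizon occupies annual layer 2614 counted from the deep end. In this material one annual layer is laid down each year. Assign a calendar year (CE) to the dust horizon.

3035 − 2614 = 421 annual layers lie beyond the dust horizon toward the ice surface.
2024 − 421 = 1603 CE.

1603 CE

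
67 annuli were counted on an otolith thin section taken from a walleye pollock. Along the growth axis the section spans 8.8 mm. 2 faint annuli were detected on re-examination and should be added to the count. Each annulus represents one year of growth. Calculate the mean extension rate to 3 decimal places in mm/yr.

Correcting the raw count gives 67 + 2 = 69 true annuli.
8.8 mm over 69 years gives 8.8 / 69 ≈ 0.128 mm/yr.

0.128 mm/yr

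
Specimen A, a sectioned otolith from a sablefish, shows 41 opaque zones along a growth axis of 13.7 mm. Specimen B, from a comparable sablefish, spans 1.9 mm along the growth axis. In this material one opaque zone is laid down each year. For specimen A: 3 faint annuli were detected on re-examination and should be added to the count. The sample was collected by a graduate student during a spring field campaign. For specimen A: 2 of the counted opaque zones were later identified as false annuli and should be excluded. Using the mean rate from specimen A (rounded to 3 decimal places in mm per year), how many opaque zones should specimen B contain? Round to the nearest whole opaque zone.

6 opaque zones

Specimen A: correcting the raw count gives 41 − 2 + 3 = 42 true opaque zones.
A: Extension rate ≈ 13.7 / 42 = 0.326 mm per year.
For B, 1.9 / 0.326 = 5.83 years ≈ 6 opaque zones.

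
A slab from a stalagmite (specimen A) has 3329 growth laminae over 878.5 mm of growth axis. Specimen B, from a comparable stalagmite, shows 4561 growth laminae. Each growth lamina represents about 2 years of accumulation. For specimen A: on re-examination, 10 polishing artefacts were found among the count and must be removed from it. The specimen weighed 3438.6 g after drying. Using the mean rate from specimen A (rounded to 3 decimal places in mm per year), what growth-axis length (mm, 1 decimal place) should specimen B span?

Specimen A: after corrections the count is 3329 − 10 = 3319 growth laminae.
Specimen A: at 2 years per growth lamina, 3319 × 2 = 6638 years.
A: 878.5 mm over 6638 years gives 878.5 / 6638 ≈ 0.132 mm/year.
Specimen B: multiplying by 2 years per growth lamina: 4561 × 2 = 9122 years. Length of B = 0.132 × 9122 = 1204.1 mm.

1204.1 mm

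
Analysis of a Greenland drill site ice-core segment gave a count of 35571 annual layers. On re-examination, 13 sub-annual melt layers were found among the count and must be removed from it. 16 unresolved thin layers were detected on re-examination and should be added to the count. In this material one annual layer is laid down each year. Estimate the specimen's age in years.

Adjusted count: 35571 − 13 + 16 = 35574 annual layers.
One annual layer per year makes the duration 35574 years.

35574 years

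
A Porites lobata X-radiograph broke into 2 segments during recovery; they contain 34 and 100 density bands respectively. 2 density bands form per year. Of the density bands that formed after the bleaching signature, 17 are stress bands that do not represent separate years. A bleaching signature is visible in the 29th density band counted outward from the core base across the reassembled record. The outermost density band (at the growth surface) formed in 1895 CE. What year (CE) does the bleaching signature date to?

1851 CE

Total density bands = 34 + 100 = 134.
134 − 29 = 105 density bands lie beyond the bleaching signature toward the growth surface.
Excluding 17 false density bands: 105 − 17 = 88.
88 density bands at 2 per year is 88 / 2 = 44 years.
Counting back 44 years from 1895 CE places the bleaching signature in 1895 − 44 = 1851 CE.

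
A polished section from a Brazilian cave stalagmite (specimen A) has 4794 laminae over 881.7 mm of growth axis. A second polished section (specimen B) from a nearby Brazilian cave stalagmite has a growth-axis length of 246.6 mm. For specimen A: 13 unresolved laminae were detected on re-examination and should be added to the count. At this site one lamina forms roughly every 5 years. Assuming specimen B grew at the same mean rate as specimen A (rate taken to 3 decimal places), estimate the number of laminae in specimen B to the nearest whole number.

Specimen A: correcting the raw count gives 4794 + 13 = 4807 true laminae.
Specimen A: 4807 laminae at 5 years each span 4807 × 5 = 24035 years.
A: Extension rate ≈ 881.7 / 24035 = 0.037 mm/yr.
B spans 246.6 / 0.037 = 6664.86 years; at 5 years per lamina that is 6664.86 / 5 ≈ 1333 laminae.

1333 laminae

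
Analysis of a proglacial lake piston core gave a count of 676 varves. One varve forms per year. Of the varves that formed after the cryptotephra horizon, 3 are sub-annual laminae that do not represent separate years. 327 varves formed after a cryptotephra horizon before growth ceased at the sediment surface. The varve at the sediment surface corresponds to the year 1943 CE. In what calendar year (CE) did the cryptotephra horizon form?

327 varves formed after the cryptotephra horizon.
Excluding 3 false varves: 327 − 3 = 324.
The varve at the sediment surface is 1943 CE, so the cryptotephra horizon dates to 1943 − 324 = 1619 CE.

1619 CE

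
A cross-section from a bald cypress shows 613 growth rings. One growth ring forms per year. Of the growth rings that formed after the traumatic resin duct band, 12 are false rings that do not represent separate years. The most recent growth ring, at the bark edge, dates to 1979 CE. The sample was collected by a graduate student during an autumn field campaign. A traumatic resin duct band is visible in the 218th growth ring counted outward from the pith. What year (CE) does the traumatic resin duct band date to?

1596 CE

Between growth ring 218 and the bark edge there are 613 − 218 = 395 growth rings.
Removing the 12 false growth rings leaves 395 − 12 = 383 true growth rings beyond the traumatic resin duct band.
1979 − 383 = 1596 CE.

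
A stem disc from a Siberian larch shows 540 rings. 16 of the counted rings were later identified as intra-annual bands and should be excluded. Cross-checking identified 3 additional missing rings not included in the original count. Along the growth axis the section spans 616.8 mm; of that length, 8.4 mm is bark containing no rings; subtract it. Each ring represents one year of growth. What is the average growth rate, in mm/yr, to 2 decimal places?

True ring count = 540 − 16 + 3 = 527.
Removing the 8.4 mm offcut leaves 616.8 − 8.4 = 608.4 mm.
Mean rate = 608.4 mm / 527 years ≈ 1.15 mm/yr.

1.15 mm/yr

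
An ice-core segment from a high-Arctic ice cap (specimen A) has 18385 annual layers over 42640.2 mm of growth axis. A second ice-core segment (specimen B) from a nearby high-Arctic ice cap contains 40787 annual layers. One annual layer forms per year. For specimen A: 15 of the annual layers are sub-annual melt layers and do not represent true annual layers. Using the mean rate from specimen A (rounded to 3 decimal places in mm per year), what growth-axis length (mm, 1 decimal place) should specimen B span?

94666.6 mm

Specimen A: true annual layer count = 18385 − 15 = 18370.
A: Mean rate = 42640.2 mm / 18370 years ≈ 2.321 mm/year.
For B, 2.321 mm/year × 40787 years = 94666.6 mm.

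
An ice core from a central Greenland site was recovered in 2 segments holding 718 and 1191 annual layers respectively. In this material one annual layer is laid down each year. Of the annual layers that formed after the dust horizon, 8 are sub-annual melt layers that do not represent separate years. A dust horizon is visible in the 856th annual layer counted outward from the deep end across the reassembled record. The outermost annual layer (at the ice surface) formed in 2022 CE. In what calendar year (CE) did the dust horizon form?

977 CE

Total annual layers = 718 + 1191 = 1909.
Between annual layer 856 and the ice surface there are 1909 − 856 = 1053 annual layers.
1053 − 8 false = 1045 true annual layers after the dust horizon.
Counting back 1045 years from 2022 CE places the dust horizon in 2022 − 1045 = 977 CE.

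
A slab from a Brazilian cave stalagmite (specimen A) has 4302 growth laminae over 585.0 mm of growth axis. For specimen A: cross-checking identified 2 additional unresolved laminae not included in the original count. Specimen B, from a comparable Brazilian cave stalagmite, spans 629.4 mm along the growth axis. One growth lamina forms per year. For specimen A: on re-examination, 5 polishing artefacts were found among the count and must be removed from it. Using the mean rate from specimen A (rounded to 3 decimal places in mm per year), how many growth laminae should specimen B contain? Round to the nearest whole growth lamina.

4628 growth laminae

Specimen A: adjusted count: 4302 − 5 + 2 = 4299 growth laminae.
A: Extension rate ≈ 585.0 / 4299 = 0.136 mm/year.
B spans 629.4 / 0.136 = 4627.94 years ≈ 4628 growth laminae.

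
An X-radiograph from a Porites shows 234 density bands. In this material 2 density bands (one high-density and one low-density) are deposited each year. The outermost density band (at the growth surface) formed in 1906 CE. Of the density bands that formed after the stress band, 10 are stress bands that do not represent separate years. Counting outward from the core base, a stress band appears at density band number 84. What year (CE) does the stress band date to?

234 − 84 = 150 density bands lie beyond the stress band toward the growth surface.
Excluding 10 false density bands: 150 − 10 = 140.
Dividing by 2 density bands per year: 140 / 2 = 70 years.
Counting back 70 years from 1906 CE places the stress band in 1906 − 70 = 1836 CE.

1836 CE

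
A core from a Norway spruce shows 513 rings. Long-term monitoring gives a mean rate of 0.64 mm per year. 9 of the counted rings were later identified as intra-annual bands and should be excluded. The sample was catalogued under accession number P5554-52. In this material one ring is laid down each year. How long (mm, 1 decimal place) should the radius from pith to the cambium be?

322.6 mm

True ring count = 513 − 9 = 504.
504 years at 0.64 mm/year gives 0.64 × 504 = 322.6 mm.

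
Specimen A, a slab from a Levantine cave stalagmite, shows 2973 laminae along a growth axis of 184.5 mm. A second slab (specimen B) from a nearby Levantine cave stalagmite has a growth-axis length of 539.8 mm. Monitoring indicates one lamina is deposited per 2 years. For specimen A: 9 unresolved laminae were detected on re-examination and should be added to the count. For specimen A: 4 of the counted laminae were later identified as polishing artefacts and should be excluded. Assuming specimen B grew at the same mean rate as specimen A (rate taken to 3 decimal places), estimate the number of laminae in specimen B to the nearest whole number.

Specimen A: adjusted count: 2973 − 4 + 9 = 2978 laminae.
Specimen A: multiplying by 2 years per lamina: 2978 × 2 = 5956 years.
A: Extension rate ≈ 184.5 / 5956 = 0.031 mm/yr.
Specimen B: 539.8 mm / 0.031 mm per year = 17412.90 years; at 2 years per lamina that is 17412.90 / 2 ≈ 8706 laminae.

8706 laminae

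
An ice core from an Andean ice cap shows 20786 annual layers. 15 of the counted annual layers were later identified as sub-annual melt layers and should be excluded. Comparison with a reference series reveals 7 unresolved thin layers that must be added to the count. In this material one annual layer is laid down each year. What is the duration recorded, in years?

Adjusted count: 20786 − 15 + 7 = 20778 annual layers.
One annual layer per year makes the duration 20778 years.

20778 years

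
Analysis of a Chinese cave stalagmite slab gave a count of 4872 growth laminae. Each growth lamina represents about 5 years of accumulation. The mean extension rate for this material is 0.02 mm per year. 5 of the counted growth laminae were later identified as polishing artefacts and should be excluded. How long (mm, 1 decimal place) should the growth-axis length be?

Adjusted count: 4872 − 5 = 4867 growth laminae.
4867 growth laminae at 5 years each span 4867 × 5 = 24335 years.
24335 years at 0.02 mm/year gives 0.02 × 24335 = 486.7 mm.

486.7 mm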